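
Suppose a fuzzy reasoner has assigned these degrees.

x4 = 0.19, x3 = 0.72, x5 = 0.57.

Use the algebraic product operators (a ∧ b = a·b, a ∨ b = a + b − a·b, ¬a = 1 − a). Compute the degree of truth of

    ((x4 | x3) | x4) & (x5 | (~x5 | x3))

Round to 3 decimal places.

x4 | x3 = a + b − a·b on (0.1900, 0.7200) = 0.7732
(x4 | x3) | x4 = a + b − a·b on (0.7732, 0.1900) = 0.8163
~x5 = 1 − 0.5700 = 0.4300
~x5 | x3 = a + b − a·b on (0.4300, 0.7200) = 0.8404
x5 | (~x5 | x3) = a + b − a·b on (0.5700, 0.8404) = 0.9314
((x4 | x3) | x4) & (x5 | (~x5 | x3)) = a·b on (0.8163, 0.9314) = 0.7603

0.760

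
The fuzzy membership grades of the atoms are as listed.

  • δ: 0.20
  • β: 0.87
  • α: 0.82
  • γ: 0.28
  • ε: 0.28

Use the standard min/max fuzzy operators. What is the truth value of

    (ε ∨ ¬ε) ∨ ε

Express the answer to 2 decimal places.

0.72

¬ε = 1 − 0.28 = 0.72
ε ∨ ¬ε = max(a, b) on (0.28, 0.72) = 0.72
(ε ∨ ¬ε) ∨ ε = max(a, b) on (0.72, 0.28) = 0.72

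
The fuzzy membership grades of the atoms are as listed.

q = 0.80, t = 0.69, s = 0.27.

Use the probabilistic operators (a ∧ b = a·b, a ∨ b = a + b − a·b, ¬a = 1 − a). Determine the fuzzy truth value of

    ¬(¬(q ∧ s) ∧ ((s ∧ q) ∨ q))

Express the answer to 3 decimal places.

0.339

q ∧ s = a·b on (0.8000, 0.2700) = 0.2160
¬(q ∧ s) = 1 − 0.2160 = 0.7840
s ∧ q = a·b on (0.2700, 0.8000) = 0.2160
(s ∧ q) ∨ q = a + b − a·b on (0.2160, 0.8000) = 0.8432
¬(q ∧ s) ∧ ((s ∧ q) ∨ q) = a·b on (0.7840, 0.8432) = 0.6611
¬(¬(q ∧ s) ∧ ((s ∧ q) ∨ q)) = 1 − 0.6611 = 0.3389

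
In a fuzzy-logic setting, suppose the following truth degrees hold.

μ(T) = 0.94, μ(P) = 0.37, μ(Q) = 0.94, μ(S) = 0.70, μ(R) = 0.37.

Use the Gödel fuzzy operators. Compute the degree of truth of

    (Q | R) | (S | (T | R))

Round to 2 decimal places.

Q | R = max(a, b) on (0.94, 0.37) = 0.94
T | R = max(a, b) on (0.94, 0.37) = 0.94
S | (T | R) = max(a, b) on (0.70, 0.94) = 0.94
(Q | R) | (S | (T | R)) = max(a, b) on (0.94, 0.94) = 0.94

0.94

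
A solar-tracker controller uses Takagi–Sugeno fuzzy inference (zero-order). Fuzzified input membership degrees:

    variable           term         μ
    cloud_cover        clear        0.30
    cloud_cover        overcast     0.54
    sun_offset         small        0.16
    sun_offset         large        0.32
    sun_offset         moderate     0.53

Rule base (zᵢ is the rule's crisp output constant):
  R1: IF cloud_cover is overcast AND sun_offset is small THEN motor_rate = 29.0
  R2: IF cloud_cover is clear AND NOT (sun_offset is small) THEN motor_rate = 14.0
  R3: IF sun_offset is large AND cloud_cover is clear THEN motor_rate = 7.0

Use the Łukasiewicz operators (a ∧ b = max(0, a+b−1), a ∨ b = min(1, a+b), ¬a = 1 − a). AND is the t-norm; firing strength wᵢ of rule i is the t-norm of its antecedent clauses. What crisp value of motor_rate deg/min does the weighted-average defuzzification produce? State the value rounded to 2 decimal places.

14.00

R1 (z=29.0): overcast=0.54, small=0.16; AND[max(0, a+b−1)] → w = 0.00
R2 (z=14.0): clear=0.30, ¬small=1−0.16=0.84; AND[max(0, a+b−1)] → w = 0.14
R3 (z=7.0): large=0.32, clear=0.30; AND[max(0, a+b−1)] → w = 0.00
Weighted average = (0.00·29.0 + 0.14·14.0 + 0.00·7.0) / (0.00 + 0.14 + 0.00)
  = 1.9600 / 0.1400 = 14.00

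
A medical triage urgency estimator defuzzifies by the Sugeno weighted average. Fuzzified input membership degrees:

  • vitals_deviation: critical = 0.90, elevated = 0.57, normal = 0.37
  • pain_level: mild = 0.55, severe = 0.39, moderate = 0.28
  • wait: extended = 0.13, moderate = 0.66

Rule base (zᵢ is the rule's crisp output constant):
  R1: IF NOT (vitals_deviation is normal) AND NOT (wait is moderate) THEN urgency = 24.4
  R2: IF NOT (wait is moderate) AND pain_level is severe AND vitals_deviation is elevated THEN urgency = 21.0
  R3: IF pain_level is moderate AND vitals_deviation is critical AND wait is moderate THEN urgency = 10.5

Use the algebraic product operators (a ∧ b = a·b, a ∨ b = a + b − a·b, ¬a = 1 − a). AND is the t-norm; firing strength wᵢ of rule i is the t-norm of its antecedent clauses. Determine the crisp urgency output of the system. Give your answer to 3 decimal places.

R1 (z=24.4): ¬normal=1−0.37=0.63, ¬moderate=1−0.66=0.34; AND[a·b] → w = 0.2142
R2 (z=21.0): ¬moderate=1−0.66=0.34, severe=0.39, elevated=0.57; AND[a·b] → w = 0.0756
R3 (z=10.5): moderate=0.28, critical=0.90, moderate=0.66; AND[a·b] → w = 0.1663
Weighted average = (0.2142·24.4 + 0.0756·21.0 + 0.1663·10.5) / (0.2142 + 0.0756 + 0.1663)
  = 8.5601 / 0.4561 = 18.768

18.768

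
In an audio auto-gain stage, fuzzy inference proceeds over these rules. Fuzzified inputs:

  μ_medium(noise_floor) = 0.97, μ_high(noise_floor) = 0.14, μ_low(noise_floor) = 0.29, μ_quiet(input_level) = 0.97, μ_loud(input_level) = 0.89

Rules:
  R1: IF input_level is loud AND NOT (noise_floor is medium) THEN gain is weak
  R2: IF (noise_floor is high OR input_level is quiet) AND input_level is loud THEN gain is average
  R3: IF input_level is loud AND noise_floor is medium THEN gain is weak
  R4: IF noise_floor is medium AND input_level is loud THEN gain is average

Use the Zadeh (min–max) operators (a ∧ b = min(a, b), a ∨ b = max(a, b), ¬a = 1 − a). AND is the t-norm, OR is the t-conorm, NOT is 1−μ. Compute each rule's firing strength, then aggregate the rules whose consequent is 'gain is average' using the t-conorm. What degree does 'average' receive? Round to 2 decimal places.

R1: loud=0.89, ¬medium=1−0.97=0.03; AND[min(a, b)] → w = 0.03
R2: (high=0.14 OR quiet=0.97) = 0.97; AND[min(a, b)] with loud=0.89 → w = 0.89
R3: loud=0.89, medium=0.97; AND[min(a, b)] → w = 0.89
R4: medium=0.97, loud=0.89; AND[min(a, b)] → w = 0.89
Rules with consequent 'average': {R2, R4} → strengths 0.89, 0.89
Aggregate via t-conorm [max(a, b)]: 0.89

0.89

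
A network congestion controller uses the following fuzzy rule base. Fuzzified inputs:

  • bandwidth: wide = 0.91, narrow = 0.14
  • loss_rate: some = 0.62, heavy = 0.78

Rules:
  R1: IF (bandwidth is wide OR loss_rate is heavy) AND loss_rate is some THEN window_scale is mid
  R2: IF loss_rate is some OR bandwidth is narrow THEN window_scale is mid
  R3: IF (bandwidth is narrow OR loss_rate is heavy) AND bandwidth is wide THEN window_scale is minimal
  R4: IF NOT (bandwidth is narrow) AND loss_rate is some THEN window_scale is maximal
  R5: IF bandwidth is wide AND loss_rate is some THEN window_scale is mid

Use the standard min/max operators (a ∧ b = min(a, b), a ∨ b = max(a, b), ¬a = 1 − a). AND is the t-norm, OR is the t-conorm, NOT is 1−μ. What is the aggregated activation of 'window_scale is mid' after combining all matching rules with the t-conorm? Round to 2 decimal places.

R1: (wide=0.91 OR heavy=0.78) = 0.91; AND[min(a, b)] with some=0.62 → w = 0.62
R2: some=0.62, narrow=0.14; OR[max(a, b)] → w = 0.62
R3: (narrow=0.14 OR heavy=0.78) = 0.78; AND[min(a, b)] with wide=0.91 → w = 0.78
R4: ¬narrow=1−0.14=0.86, some=0.62; AND[min(a, b)] → w = 0.62
R5: wide=0.91, some=0.62; AND[min(a, b)] → w = 0.62
Rules with consequent 'mid': {R1, R2, R5} → strengths 0.62, 0.62, 0.62
Aggregate via t-conorm [max(a, b)]: 0.62

0.62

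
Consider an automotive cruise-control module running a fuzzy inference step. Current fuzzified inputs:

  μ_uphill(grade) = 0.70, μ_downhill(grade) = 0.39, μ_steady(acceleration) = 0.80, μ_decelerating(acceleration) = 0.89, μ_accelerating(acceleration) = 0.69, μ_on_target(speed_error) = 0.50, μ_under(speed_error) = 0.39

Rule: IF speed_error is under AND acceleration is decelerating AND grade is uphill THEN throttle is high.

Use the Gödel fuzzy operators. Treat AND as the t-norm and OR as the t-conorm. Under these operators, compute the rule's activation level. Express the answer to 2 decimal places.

0.39

firing strength: under=0.39, decelerating=0.89, uphill=0.70; AND[min(a, b)] → w = 0.39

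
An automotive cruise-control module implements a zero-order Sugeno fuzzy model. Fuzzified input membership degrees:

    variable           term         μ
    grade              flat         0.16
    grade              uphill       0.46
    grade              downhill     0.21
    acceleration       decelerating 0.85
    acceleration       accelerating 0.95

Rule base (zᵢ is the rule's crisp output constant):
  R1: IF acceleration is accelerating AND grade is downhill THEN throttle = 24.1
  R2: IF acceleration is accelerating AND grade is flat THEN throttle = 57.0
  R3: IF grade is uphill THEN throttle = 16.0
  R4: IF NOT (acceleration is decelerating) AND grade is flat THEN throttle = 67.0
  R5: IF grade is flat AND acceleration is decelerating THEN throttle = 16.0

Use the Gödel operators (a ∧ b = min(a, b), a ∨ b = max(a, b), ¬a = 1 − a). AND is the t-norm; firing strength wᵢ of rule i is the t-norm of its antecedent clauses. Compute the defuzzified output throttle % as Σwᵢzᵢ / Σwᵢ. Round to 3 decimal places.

R1 (z=24.1): accelerating=0.95, downhill=0.21; AND[min(a, b)] → w = 0.21
R2 (z=57.0): accelerating=0.95, flat=0.16; AND[min(a, b)] → w = 0.16
R3 (z=16.0): uphill=0.46 → w = 0.46
R4 (z=67.0): ¬decelerating=1−0.85=0.15, flat=0.16; AND[min(a, b)] → w = 0.15
R5 (z=16.0): flat=0.16, decelerating=0.85; AND[min(a, b)] → w = 0.16
Weighted average = (0.21·24.1 + 0.16·57.0 + 0.46·16.0 + 0.15·67.0 + 0.16·16.0) / (0.21 + 0.16 + 0.46 + 0.15 + 0.16)
  = 34.1510 / 1.1400 = 29.957

29.957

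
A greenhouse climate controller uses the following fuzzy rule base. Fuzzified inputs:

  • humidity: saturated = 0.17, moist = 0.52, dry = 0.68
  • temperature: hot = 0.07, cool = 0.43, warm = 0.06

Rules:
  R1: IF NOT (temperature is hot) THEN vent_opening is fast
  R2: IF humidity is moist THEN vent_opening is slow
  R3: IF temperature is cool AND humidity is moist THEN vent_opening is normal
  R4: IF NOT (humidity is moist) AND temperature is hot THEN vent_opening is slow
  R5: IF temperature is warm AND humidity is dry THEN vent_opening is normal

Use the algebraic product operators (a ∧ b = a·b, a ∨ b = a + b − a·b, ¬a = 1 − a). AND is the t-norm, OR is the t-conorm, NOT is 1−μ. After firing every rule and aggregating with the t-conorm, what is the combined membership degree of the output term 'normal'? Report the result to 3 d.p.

R1: ¬hot=1−0.07=0.93 → w = 0.9300
R2: moist=0.52 → w = 0.5200
R3: cool=0.43, moist=0.52; AND[a·b] → w = 0.2236
R4: ¬moist=1−0.52=0.48, hot=0.07; AND[a·b] → w = 0.0336
R5: warm=0.06, dry=0.68; AND[a·b] → w = 0.0408
Rules with consequent 'normal': {R3, R5} → strengths 0.2236, 0.0408
Aggregate via t-conorm [a + b − a·b]: 0.2553

0.255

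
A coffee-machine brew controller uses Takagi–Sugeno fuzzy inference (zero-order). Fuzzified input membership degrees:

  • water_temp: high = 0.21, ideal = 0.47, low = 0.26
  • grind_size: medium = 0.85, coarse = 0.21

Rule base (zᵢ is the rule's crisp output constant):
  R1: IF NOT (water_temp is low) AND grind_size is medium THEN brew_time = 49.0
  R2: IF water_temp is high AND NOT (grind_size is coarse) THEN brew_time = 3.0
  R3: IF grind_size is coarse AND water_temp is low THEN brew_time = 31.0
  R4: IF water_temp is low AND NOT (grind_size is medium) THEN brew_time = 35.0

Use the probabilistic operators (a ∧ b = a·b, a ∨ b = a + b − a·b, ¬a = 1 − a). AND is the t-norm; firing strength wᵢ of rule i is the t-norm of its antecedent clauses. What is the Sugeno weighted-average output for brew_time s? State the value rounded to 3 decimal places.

R1 (z=49.0): ¬low=1−0.26=0.74, medium=0.85; AND[a·b] → w = 0.6290
R2 (z=3.0): high=0.21, ¬coarse=1−0.21=0.79; AND[a·b] → w = 0.1659
R3 (z=31.0): coarse=0.21, low=0.26; AND[a·b] → w = 0.0546
R4 (z=35.0): low=0.26, ¬medium=1−0.85=0.15; AND[a·b] → w = 0.0390
Weighted average = (0.6290·49.0 + 0.1659·3.0 + 0.0546·31.0 + 0.0390·35.0) / (0.6290 + 0.1659 + 0.0546 + 0.0390)
  = 34.3763 / 0.8885 = 38.690

38.690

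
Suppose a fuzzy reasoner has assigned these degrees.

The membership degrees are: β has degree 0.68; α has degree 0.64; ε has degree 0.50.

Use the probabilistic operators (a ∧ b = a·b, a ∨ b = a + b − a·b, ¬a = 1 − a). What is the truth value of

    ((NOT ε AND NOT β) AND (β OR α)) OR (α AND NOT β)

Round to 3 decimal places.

NOT ε = 1 − 0.5000 = 0.5000
NOT β = 1 − 0.6800 = 0.3200
NOT ε AND NOT β = a·b on (0.5000, 0.3200) = 0.1600
β OR α = a + b − a·b on (0.6800, 0.6400) = 0.8848
(NOT ε AND NOT β) AND (β OR α) = a·b on (0.1600, 0.8848) = 0.1416
NOT β = 1 − 0.6800 = 0.3200
α AND NOT β = a·b on (0.6400, 0.3200) = 0.2048
((NOT ε AND NOT β) AND (β OR α)) OR (α AND NOT β) = a + b − a·b on (0.1416, 0.2048) = 0.3174

0.317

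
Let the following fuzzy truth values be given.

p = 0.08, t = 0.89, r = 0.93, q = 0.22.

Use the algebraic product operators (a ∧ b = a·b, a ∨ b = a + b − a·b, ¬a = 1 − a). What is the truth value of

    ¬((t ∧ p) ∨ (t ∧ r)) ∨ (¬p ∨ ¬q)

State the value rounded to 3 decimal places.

0.985

t ∧ p = a·b on (0.8900, 0.0800) = 0.0712
t ∧ r = a·b on (0.8900, 0.9300) = 0.8277
(t ∧ p) ∨ (t ∧ r) = a + b − a·b on (0.0712, 0.8277) = 0.8400
¬((t ∧ p) ∨ (t ∧ r)) = 1 − 0.8400 = 0.1600
¬p = 1 − 0.0800 = 0.9200
¬q = 1 − 0.2200 = 0.7800
¬p ∨ ¬q = a + b − a·b on (0.9200, 0.7800) = 0.9824
¬((t ∧ p) ∨ (t ∧ r)) ∨ (¬p ∨ ¬q) = a + b − a·b on (0.1600, 0.9824) = 0.9852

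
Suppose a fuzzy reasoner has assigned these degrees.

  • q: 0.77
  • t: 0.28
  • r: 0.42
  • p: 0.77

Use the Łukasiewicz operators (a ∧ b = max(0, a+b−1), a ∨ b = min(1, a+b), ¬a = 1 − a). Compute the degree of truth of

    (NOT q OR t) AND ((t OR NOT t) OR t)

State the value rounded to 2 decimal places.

NOT q = 1 − 0.77 = 0.23
NOT q OR t = min(1, a+b) on (0.23, 0.28) = 0.51
NOT t = 1 − 0.28 = 0.72
t OR NOT t = min(1, a+b) on (0.28, 0.72) = 1.00
(t OR NOT t) OR t = min(1, a+b) on (1.00, 0.28) = 1.00
(NOT q OR t) AND ((t OR NOT t) OR t) = max(0, a+b−1) on (0.51, 1.00) = 0.51

0.51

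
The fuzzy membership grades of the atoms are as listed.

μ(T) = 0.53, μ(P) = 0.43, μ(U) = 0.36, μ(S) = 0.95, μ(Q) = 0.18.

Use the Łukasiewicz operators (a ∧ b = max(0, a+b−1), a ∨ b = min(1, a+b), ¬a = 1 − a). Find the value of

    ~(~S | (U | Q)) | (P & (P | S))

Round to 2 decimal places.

0.84

~S = 1 − 0.95 = 0.05
U | Q = min(1, a+b) on (0.36, 0.18) = 0.54
~S | (U | Q) = min(1, a+b) on (0.05, 0.54) = 0.59
~(~S | (U | Q)) = 1 − 0.59 = 0.41
P | S = min(1, a+b) on (0.43, 0.95) = 1.00
P & (P | S) = max(0, a+b−1) on (0.43, 1.00) = 0.43
~(~S | (U | Q)) | (P & (P | S)) = min(1, a+b) on (0.41, 0.43) = 0.84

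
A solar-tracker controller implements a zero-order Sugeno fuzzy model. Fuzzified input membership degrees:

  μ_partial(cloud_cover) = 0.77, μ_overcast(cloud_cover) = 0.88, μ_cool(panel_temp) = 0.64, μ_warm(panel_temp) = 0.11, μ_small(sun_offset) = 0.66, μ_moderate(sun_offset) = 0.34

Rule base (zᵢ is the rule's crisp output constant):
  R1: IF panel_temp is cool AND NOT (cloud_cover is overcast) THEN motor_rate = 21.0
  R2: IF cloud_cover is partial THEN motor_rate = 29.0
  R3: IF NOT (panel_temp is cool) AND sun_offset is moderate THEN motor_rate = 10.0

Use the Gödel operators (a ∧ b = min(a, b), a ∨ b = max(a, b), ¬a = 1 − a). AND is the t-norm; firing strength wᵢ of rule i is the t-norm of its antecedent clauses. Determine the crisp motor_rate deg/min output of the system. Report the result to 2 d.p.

R1 (z=21.0): cool=0.64, ¬overcast=1−0.88=0.12; AND[min(a, b)] → w = 0.12
R2 (z=29.0): partial=0.77 → w = 0.77
R3 (z=10.0): ¬cool=1−0.64=0.36, moderate=0.34; AND[min(a, b)] → w = 0.34
Weighted average = (0.12·21.0 + 0.77·29.0 + 0.34·10.0) / (0.12 + 0.77 + 0.34)
  = 28.2500 / 1.2300 = 22.97

22.97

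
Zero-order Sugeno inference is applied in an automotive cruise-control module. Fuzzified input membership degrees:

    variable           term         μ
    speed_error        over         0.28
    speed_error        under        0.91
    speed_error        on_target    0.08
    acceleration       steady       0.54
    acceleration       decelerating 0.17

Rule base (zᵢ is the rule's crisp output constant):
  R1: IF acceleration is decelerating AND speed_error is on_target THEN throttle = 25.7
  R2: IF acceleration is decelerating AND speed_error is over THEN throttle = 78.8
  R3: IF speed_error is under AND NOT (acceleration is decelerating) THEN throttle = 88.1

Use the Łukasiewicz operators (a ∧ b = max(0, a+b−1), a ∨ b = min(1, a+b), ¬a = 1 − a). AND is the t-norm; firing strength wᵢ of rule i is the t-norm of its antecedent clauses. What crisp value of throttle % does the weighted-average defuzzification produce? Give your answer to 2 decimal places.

R1 (z=25.7): decelerating=0.17, on_target=0.08; AND[max(0, a+b−1)] → w = 0.00
R2 (z=78.8): decelerating=0.17, over=0.28; AND[max(0, a+b−1)] → w = 0.00
R3 (z=88.1): under=0.91, ¬decelerating=1−0.17=0.83; AND[max(0, a+b−1)] → w = 0.74
Weighted average = (0.00·25.7 + 0.00·78.8 + 0.74·88.1) / (0.00 + 0.00 + 0.74)
  = 65.1940 / 0.7400 = 88.10

88.10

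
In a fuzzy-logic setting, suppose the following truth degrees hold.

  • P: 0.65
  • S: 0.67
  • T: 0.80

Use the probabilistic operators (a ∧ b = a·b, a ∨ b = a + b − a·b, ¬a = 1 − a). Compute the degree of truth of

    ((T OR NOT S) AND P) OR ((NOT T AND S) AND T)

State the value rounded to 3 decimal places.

0.610

NOT S = 1 − 0.6700 = 0.3300
T OR NOT S = a + b − a·b on (0.8000, 0.3300) = 0.8660
(T OR NOT S) AND P = a·b on (0.8660, 0.6500) = 0.5629
NOT T = 1 − 0.8000 = 0.2000
NOT T AND S = a·b on (0.2000, 0.6700) = 0.1340
(NOT T AND S) AND T = a·b on (0.1340, 0.8000) = 0.1072
((T OR NOT S) AND P) OR ((NOT T AND S) AND T) = a + b − a·b on (0.5629, 0.1072) = 0.6098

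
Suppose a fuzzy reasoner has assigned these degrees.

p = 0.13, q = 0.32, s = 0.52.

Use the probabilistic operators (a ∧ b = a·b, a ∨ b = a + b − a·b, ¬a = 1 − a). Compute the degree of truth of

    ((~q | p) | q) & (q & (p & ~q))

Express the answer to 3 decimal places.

0.023

~q = 1 − 0.3200 = 0.6800
~q | p = a + b − a·b on (0.6800, 0.1300) = 0.7216
(~q | p) | q = a + b − a·b on (0.7216, 0.3200) = 0.8107
~q = 1 − 0.3200 = 0.6800
p & ~q = a·b on (0.1300, 0.6800) = 0.0884
q & (p & ~q) = a·b on (0.3200, 0.0884) = 0.0283
((~q | p) | q) & (q & (p & ~q)) = a·b on (0.8107, 0.0283) = 0.0229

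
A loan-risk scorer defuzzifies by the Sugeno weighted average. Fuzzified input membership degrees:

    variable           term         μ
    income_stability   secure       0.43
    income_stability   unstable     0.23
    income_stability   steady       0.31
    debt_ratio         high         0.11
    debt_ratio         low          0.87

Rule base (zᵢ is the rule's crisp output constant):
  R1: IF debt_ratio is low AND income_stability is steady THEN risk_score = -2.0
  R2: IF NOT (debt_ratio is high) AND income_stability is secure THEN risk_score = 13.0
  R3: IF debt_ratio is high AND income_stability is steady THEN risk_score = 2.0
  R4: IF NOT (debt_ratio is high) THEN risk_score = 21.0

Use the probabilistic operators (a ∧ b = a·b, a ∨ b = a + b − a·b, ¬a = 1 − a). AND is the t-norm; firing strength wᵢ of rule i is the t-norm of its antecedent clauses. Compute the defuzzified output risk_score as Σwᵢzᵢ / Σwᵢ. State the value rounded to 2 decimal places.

R1 (z=-2.0): low=0.87, steady=0.31; AND[a·b] → w = 0.2697
R2 (z=13.0): ¬high=1−0.11=0.89, secure=0.43; AND[a·b] → w = 0.3827
R3 (z=2.0): high=0.11, steady=0.31; AND[a·b] → w = 0.0341
R4 (z=21.0): ¬high=1−0.11=0.89 → w = 0.8900
Weighted average = (0.2697·-2.0 + 0.3827·13.0 + 0.0341·2.0 + 0.8900·21.0) / (0.2697 + 0.3827 + 0.0341 + 0.8900)
  = 23.1939 / 1.5765 = 14.71

14.71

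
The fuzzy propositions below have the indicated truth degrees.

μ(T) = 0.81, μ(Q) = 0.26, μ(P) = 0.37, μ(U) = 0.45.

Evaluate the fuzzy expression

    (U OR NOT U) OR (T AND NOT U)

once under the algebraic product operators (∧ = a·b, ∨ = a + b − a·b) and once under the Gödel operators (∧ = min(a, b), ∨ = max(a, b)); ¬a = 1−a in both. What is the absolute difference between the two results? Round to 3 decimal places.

Under algebraic product:
  NOT U = 1 − 0.4500 = 0.5500
  U OR NOT U = a + b − a·b on (0.4500, 0.5500) = 0.7525
  NOT U = 1 − 0.4500 = 0.5500
  T AND NOT U = a·b on (0.8100, 0.5500) = 0.4455
  (U OR NOT U) OR (T AND NOT U) = a + b − a·b on (0.7525, 0.4455) = 0.8628
  → value = 0.8628
Under Gödel:
  NOT U = 1 − 0.45 = 0.55
  U OR NOT U = max(a, b) on (0.45, 0.55) = 0.55
  NOT U = 1 − 0.45 = 0.55
  T AND NOT U = min(a, b) on (0.81, 0.55) = 0.55
  (U OR NOT U) OR (T AND NOT U) = max(a, b) on (0.55, 0.55) = 0.55
  → value = 0.5500
|0.8628 − 0.5500| = 0.313

0.313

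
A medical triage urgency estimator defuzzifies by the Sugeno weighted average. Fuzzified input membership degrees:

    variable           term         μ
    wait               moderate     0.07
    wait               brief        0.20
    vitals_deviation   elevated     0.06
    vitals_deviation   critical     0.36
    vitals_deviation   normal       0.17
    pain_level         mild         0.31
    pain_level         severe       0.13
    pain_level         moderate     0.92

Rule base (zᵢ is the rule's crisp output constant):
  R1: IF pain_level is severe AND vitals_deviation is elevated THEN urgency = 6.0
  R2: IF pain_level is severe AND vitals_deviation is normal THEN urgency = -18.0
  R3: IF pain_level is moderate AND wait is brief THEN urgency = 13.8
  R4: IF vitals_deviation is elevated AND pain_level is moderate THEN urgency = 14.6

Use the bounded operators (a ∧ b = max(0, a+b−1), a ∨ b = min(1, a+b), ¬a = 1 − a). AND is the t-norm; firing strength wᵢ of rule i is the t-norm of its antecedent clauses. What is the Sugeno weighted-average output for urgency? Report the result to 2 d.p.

13.80

R1 (z=6.0): severe=0.13, elevated=0.06; AND[max(0, a+b−1)] → w = 0.00
R2 (z=-18.0): severe=0.13, normal=0.17; AND[max(0, a+b−1)] → w = 0.00
R3 (z=13.8): moderate=0.92, brief=0.20; AND[max(0, a+b−1)] → w = 0.12
R4 (z=14.6): elevated=0.06, moderate=0.92; AND[max(0, a+b−1)] → w = 0.00
Weighted average = (0.00·6.0 + 0.00·-18.0 + 0.12·13.8 + 0.00·14.6) / (0.00 + 0.00 + 0.12 + 0.00)
  = 1.6560 / 0.1200 = 13.80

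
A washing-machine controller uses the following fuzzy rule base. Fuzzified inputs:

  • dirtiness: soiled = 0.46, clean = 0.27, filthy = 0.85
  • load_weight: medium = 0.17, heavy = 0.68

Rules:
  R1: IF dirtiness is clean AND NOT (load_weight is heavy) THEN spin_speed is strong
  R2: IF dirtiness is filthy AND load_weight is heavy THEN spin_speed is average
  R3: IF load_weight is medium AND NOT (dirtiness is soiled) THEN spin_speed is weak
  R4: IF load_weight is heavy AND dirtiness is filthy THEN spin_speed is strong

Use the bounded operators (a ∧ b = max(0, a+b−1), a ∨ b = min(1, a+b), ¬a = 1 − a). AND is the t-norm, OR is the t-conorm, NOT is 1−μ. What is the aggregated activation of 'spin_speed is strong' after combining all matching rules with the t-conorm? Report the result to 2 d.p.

0.53

R1: clean=0.27, ¬heavy=1−0.68=0.32; AND[max(0, a+b−1)] → w = 0.00
R2: filthy=0.85, heavy=0.68; AND[max(0, a+b−1)] → w = 0.53
R3: medium=0.17, ¬soiled=1−0.46=0.54; AND[max(0, a+b−1)] → w = 0.00
R4: heavy=0.68, filthy=0.85; AND[max(0, a+b−1)] → w = 0.53
Rules with consequent 'strong': {R1, R4} → strengths 0.00, 0.53
Aggregate via t-conorm [min(1, a+b)]: 0.53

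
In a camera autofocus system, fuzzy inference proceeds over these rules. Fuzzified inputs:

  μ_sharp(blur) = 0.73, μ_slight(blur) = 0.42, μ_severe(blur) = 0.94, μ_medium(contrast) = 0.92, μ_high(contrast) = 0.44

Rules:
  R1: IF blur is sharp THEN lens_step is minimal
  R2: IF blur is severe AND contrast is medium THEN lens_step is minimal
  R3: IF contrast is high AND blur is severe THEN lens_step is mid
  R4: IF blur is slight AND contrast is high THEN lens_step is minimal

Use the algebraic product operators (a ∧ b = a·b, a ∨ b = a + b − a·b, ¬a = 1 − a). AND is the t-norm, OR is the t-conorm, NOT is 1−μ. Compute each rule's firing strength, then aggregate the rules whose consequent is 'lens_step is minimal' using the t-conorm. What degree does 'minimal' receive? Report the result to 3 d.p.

0.970

R1: sharp=0.73 → w = 0.7300
R2: severe=0.94, medium=0.92; AND[a·b] → w = 0.8648
R3: high=0.44, severe=0.94; AND[a·b] → w = 0.4136
R4: slight=0.42, high=0.44; AND[a·b] → w = 0.1848
Rules with consequent 'minimal': {R1, R2, R4} → strengths 0.7300, 0.8648, 0.1848
Aggregate via t-conorm [a + b − a·b]: 0.9702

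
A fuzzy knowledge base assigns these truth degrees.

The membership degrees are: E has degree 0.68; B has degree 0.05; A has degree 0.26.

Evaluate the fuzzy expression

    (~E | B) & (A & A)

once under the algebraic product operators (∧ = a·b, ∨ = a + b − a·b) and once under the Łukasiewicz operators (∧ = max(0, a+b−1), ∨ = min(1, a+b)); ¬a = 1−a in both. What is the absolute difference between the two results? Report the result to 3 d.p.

Under algebraic product:
  ~E = 1 − 0.6800 = 0.3200
  ~E | B = a + b − a·b on (0.3200, 0.0500) = 0.3540
  A & A = a·b on (0.2600, 0.2600) = 0.0676
  (~E | B) & (A & A) = a·b on (0.3540, 0.0676) = 0.0239
  → value = 0.0239
Under Łukasiewicz:
  ~E = 1 − 0.68 = 0.32
  ~E | B = min(1, a+b) on (0.32, 0.05) = 0.37
  A & A = max(0, a+b−1) on (0.26, 0.26) = 0.00
  (~E | B) & (A & A) = max(0, a+b−1) on (0.37, 0.00) = 0.00
  → value = 0.0000
|0.0239 − 0.0000| = 0.024

0.024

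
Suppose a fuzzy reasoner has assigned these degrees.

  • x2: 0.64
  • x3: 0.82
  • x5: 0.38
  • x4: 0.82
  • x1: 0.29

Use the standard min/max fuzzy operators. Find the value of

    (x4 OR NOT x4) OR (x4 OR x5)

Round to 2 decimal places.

0.82

NOT x4 = 1 − 0.82 = 0.18
x4 OR NOT x4 = max(a, b) on (0.82, 0.18) = 0.82
x4 OR x5 = max(a, b) on (0.82, 0.38) = 0.82
(x4 OR NOT x4) OR (x4 OR x5) = max(a, b) on (0.82, 0.82) = 0.82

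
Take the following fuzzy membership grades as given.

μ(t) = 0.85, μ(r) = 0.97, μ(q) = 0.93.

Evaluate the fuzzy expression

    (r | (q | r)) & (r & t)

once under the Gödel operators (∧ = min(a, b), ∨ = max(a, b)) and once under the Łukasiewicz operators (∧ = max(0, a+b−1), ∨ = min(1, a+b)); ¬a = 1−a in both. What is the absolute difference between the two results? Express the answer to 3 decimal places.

Under Gödel:
  q | r = max(a, b) on (0.93, 0.97) = 0.97
  r | (q | r) = max(a, b) on (0.97, 0.97) = 0.97
  r & t = min(a, b) on (0.97, 0.85) = 0.85
  (r | (q | r)) & (r & t) = min(a, b) on (0.97, 0.85) = 0.85
  → value = 0.8500
Under Łukasiewicz:
  q | r = min(1, a+b) on (0.93, 0.97) = 1.00
  r | (q | r) = min(1, a+b) on (0.97, 1.00) = 1.00
  r & t = max(0, a+b−1) on (0.97, 0.85) = 0.82
  (r | (q | r)) & (r & t) = max(0, a+b−1) on (1.00, 0.82) = 0.82
  → value = 0.8200
|0.8500 − 0.8200| = 0.030

0.030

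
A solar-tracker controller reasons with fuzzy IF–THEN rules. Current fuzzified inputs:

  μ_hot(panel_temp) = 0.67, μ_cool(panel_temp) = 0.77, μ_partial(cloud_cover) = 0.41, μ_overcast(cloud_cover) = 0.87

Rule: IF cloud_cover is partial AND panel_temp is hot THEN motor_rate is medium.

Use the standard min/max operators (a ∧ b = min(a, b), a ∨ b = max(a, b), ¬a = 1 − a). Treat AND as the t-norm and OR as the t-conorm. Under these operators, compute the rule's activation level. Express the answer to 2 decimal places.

firing strength: partial=0.41, hot=0.67; AND[min(a, b)] → w = 0.41

0.41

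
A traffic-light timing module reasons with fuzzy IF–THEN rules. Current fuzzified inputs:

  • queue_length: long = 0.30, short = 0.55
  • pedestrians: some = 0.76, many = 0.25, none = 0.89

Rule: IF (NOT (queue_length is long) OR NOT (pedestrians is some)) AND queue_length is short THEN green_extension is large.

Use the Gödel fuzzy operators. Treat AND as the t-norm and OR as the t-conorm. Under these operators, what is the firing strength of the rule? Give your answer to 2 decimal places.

0.55

firing strength: (¬long=1−0.30=0.70 OR ¬some=1−0.76=0.24) = 0.70; AND[min(a, b)] with short=0.55 → w = 0.55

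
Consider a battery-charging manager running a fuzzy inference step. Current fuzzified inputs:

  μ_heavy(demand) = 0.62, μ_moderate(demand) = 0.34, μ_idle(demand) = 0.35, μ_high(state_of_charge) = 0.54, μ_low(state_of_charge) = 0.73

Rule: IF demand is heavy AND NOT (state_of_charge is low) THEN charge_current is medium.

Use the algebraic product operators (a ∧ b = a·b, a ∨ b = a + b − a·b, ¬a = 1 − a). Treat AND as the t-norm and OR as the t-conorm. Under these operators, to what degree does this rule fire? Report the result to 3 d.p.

firing strength: heavy=0.62, ¬low=1−0.73=0.27; AND[a·b] → w = 0.1674

0.167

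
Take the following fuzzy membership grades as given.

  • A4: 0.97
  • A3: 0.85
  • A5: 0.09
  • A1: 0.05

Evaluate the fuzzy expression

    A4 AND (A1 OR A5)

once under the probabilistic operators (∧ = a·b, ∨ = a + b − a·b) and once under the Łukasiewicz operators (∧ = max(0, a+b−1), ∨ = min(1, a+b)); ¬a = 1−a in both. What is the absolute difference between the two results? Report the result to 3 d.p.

Under probabilistic:
  A1 OR A5 = a + b − a·b on (0.0500, 0.0900) = 0.1355
  A4 AND (A1 OR A5) = a·b on (0.9700, 0.1355) = 0.1314
  → value = 0.1314
Under Łukasiewicz:
  A1 OR A5 = min(1, a+b) on (0.05, 0.09) = 0.14
  A4 AND (A1 OR A5) = max(0, a+b−1) on (0.97, 0.14) = 0.11
  → value = 0.1100
|0.1314 − 0.1100| = 0.021

0.021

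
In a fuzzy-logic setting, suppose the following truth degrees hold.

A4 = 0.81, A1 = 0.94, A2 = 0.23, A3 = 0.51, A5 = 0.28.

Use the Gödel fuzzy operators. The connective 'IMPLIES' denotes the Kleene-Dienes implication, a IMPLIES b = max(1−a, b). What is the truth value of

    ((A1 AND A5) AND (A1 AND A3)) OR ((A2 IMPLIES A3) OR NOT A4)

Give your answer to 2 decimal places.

A1 AND A5 = min(a, b) on (0.94, 0.28) = 0.28
A1 AND A3 = min(a, b) on (0.94, 0.51) = 0.51
(A1 AND A5) AND (A1 AND A3) = min(a, b) on (0.28, 0.51) = 0.28
A2 IMPLIES A3  [Kleene-Dienes: max(1−a, b)] with a=0.23, b=0.51 → 0.77
NOT A4 = 1 − 0.81 = 0.19
(A2 IMPLIES A3) OR NOT A4 = max(a, b) on (0.77, 0.19) = 0.77
((A1 AND A5) AND (A1 AND A3)) OR ((A2 IMPLIES A3) OR NOT A4) = max(a, b) on (0.28, 0.77) = 0.77

0.77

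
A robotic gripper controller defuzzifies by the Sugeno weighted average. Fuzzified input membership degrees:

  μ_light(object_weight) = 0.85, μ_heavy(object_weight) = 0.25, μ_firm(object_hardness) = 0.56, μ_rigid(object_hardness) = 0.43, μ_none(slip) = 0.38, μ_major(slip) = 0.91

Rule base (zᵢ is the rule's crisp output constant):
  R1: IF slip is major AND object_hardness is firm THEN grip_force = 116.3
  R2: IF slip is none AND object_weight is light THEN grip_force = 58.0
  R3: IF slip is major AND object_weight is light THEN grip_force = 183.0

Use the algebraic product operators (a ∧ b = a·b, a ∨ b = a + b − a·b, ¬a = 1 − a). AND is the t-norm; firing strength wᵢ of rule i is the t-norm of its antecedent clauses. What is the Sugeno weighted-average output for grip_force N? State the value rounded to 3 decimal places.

136.698

R1 (z=116.3): major=0.91, firm=0.56; AND[a·b] → w = 0.5096
R2 (z=58.0): none=0.38, light=0.85; AND[a·b] → w = 0.3230
R3 (z=183.0): major=0.91, light=0.85; AND[a·b] → w = 0.7735
Weighted average = (0.5096·116.3 + 0.3230·58.0 + 0.7735·183.0) / (0.5096 + 0.3230 + 0.7735)
  = 219.5510 / 1.6061 = 136.698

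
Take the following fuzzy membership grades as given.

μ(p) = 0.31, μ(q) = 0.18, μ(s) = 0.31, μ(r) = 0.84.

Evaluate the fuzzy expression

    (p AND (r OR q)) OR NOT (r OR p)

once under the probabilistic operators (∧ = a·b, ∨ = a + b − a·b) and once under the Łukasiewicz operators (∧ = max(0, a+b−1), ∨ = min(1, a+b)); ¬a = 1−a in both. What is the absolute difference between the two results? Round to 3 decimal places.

0.040

Under probabilistic:
  r OR q = a + b − a·b on (0.8400, 0.1800) = 0.8688
  p AND (r OR q) = a·b on (0.3100, 0.8688) = 0.2693
  r OR p = a + b − a·b on (0.8400, 0.3100) = 0.8896
  NOT (r OR p) = 1 − 0.8896 = 0.1104
  (p AND (r OR q)) OR NOT (r OR p) = a + b − a·b on (0.2693, 0.1104) = 0.3500
  → value = 0.3500
Under Łukasiewicz:
  r OR q = min(1, a+b) on (0.84, 0.18) = 1.00
  p AND (r OR q) = max(0, a+b−1) on (0.31, 1.00) = 0.31
  r OR p = min(1, a+b) on (0.84, 0.31) = 1.00
  NOT (r OR p) = 1 − 1.00 = 0.00
  (p AND (r OR q)) OR NOT (r OR p) = min(1, a+b) on (0.31, 0.00) = 0.31
  → value = 0.3100
|0.3500 − 0.3100| = 0.040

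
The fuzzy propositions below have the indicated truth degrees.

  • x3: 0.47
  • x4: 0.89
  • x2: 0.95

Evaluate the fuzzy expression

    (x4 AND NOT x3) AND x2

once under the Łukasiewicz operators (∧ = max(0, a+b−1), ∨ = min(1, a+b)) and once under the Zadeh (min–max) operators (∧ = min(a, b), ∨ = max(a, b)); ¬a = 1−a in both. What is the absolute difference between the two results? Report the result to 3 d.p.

Under Łukasiewicz:
  NOT x3 = 1 − 0.47 = 0.53
  x4 AND NOT x3 = max(0, a+b−1) on (0.89, 0.53) = 0.42
  (x4 AND NOT x3) AND x2 = max(0, a+b−1) on (0.42, 0.95) = 0.37
  → value = 0.3700
Under Zadeh (min–max):
  NOT x3 = 1 − 0.47 = 0.53
  x4 AND NOT x3 = min(a, b) on (0.89, 0.53) = 0.53
  (x4 AND NOT x3) AND x2 = min(a, b) on (0.53, 0.95) = 0.53
  → value = 0.5300
|0.3700 − 0.5300| = 0.160

0.160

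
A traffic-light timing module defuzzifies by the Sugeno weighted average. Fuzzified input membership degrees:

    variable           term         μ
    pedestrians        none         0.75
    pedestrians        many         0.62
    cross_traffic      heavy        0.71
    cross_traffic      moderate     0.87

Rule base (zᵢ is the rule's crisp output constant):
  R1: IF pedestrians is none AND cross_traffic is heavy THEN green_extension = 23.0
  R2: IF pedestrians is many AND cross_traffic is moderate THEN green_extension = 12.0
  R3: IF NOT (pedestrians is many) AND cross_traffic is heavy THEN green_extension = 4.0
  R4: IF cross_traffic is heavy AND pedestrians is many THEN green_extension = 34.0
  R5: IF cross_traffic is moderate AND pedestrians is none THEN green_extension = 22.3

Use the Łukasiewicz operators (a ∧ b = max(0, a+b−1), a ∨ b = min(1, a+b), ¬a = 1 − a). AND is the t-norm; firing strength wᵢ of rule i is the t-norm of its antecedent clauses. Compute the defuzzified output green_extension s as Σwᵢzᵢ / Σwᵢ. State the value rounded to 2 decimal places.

21.04

R1 (z=23.0): none=0.75, heavy=0.71; AND[max(0, a+b−1)] → w = 0.46
R2 (z=12.0): many=0.62, moderate=0.87; AND[max(0, a+b−1)] → w = 0.49
R3 (z=4.0): ¬many=1−0.62=0.38, heavy=0.71; AND[max(0, a+b−1)] → w = 0.09
R4 (z=34.0): heavy=0.71, many=0.62; AND[max(0, a+b−1)] → w = 0.33
R5 (z=22.3): moderate=0.87, none=0.75; AND[max(0, a+b−1)] → w = 0.62
Weighted average = (0.46·23.0 + 0.49·12.0 + 0.09·4.0 + 0.33·34.0 + 0.62·22.3) / (0.46 + 0.49 + 0.09 + 0.33 + 0.62)
  = 41.8660 / 1.9900 = 21.04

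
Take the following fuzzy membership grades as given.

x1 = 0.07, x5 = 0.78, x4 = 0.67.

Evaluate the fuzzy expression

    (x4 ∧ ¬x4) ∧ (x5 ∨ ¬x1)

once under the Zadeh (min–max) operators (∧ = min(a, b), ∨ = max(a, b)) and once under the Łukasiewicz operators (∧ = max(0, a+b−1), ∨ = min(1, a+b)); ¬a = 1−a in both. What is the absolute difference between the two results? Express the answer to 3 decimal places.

Under Zadeh (min–max):
  ¬x4 = 1 − 0.67 = 0.33
  x4 ∧ ¬x4 = min(a, b) on (0.67, 0.33) = 0.33
  ¬x1 = 1 − 0.07 = 0.93
  x5 ∨ ¬x1 = max(a, b) on (0.78, 0.93) = 0.93
  (x4 ∧ ¬x4) ∧ (x5 ∨ ¬x1) = min(a, b) on (0.33, 0.93) = 0.33
  → value = 0.3300
Under Łukasiewicz:
  ¬x4 = 1 − 0.67 = 0.33
  x4 ∧ ¬x4 = max(0, a+b−1) on (0.67, 0.33) = 0.00
  ¬x1 = 1 − 0.07 = 0.93
  x5 ∨ ¬x1 = min(1, a+b) on (0.78, 0.93) = 1.00
  (x4 ∧ ¬x4) ∧ (x5 ∨ ¬x1) = max(0, a+b−1) on (0.00, 1.00) = 0.00
  → value = 0.0000
|0.3300 − 0.0000| = 0.330

0.330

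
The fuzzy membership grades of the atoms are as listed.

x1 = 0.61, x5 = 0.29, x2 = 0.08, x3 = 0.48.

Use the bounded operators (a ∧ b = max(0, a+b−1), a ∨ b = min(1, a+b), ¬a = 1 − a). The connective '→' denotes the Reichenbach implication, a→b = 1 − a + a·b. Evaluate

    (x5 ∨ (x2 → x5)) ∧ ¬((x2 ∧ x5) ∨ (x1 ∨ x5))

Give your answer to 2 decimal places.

x2 → x5  [Reichenbach: 1 − a + a·b] with a=0.08, b=0.29 → 0.94
x5 ∨ (x2 → x5) = min(1, a+b) on (0.29, 0.94) = 1.00
x2 ∧ x5 = max(0, a+b−1) on (0.08, 0.29) = 0.00
x1 ∨ x5 = min(1, a+b) on (0.61, 0.29) = 0.90
(x2 ∧ x5) ∨ (x1 ∨ x5) = min(1, a+b) on (0.00, 0.90) = 0.90
¬((x2 ∧ x5) ∨ (x1 ∨ x5)) = 1 − 0.90 = 0.10
(x5 ∨ (x2 → x5)) ∧ ¬((x2 ∧ x5) ∨ (x1 ∨ x5)) = max(0, a+b−1) on (1.00, 0.10) = 0.10

0.10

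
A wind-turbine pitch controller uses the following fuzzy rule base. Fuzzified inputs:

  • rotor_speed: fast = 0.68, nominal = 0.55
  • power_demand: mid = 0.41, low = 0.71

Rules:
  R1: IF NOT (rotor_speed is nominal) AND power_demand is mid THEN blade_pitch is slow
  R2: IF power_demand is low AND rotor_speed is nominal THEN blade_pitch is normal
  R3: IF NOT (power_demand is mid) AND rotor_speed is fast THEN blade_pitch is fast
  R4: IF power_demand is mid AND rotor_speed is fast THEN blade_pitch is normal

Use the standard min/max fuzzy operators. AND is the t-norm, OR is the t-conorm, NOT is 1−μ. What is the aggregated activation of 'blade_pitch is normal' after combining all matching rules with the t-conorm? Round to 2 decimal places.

0.55

R1: ¬nominal=1−0.55=0.45, mid=0.41; AND[min(a, b)] → w = 0.41
R2: low=0.71, nominal=0.55; AND[min(a, b)] → w = 0.55
R3: ¬mid=1−0.41=0.59, fast=0.68; AND[min(a, b)] → w = 0.59
R4: mid=0.41, fast=0.68; AND[min(a, b)] → w = 0.41
Rules with consequent 'normal': {R2, R4} → strengths 0.55, 0.41
Aggregate via t-conorm [max(a, b)]: 0.55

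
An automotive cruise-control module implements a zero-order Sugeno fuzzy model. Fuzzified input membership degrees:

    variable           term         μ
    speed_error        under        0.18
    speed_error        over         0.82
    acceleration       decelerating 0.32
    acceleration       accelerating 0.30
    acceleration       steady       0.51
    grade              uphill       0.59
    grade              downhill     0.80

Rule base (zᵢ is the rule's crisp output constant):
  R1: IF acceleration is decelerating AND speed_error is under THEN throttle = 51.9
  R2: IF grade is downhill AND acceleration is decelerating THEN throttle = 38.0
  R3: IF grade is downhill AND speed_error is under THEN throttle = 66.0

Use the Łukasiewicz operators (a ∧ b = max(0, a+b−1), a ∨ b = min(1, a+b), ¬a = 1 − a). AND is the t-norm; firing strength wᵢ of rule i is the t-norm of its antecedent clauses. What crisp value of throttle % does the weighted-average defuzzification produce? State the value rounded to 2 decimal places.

38.00

R1 (z=51.9): decelerating=0.32, under=0.18; AND[max(0, a+b−1)] → w = 0.00
R2 (z=38.0): downhill=0.80, decelerating=0.32; AND[max(0, a+b−1)] → w = 0.12
R3 (z=66.0): downhill=0.80, under=0.18; AND[max(0, a+b−1)] → w = 0.00
Weighted average = (0.00·51.9 + 0.12·38.0 + 0.00·66.0) / (0.00 + 0.12 + 0.00)
  = 4.5600 / 0.1200 = 38.00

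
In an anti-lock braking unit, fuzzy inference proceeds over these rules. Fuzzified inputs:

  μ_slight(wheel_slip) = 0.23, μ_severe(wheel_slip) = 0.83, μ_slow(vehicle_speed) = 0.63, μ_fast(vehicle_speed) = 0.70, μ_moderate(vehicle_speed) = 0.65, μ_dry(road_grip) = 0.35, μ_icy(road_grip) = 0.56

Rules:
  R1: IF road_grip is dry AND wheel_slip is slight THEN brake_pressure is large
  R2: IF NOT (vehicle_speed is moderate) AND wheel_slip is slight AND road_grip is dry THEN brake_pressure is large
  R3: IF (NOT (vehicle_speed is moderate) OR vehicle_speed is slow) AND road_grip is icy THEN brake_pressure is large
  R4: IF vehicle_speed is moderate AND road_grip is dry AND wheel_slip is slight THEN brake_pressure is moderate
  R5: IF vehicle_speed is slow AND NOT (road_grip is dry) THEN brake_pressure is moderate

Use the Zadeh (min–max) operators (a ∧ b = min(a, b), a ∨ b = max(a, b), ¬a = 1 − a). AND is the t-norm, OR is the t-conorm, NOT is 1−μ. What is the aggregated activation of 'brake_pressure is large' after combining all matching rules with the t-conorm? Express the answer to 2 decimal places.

R1: dry=0.35, slight=0.23; AND[min(a, b)] → w = 0.23
R2: ¬moderate=1−0.65=0.35, slight=0.23, dry=0.35; AND[min(a, b)] → w = 0.23
R3: (¬moderate=1−0.65=0.35 OR slow=0.63) = 0.63; AND[min(a, b)] with icy=0.56 → w = 0.56
R4: moderate=0.65, dry=0.35, slight=0.23; AND[min(a, b)] → w = 0.23
R5: slow=0.63, ¬dry=1−0.35=0.65; AND[min(a, b)] → w = 0.63
Rules with consequent 'large': {R1, R2, R3} → strengths 0.23, 0.23, 0.56
Aggregate via t-conorm [max(a, b)]: 0.56

0.56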